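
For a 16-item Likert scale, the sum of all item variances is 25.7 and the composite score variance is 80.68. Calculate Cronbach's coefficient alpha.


alpha = (k/(k-1)) * (1 - sum(si^2)/s_total^2)
= (16/15) * (1 - 25.7/80.68)
alpha = 0.7269

0.7269


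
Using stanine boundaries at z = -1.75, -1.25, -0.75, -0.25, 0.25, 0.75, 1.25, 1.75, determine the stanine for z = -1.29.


Stanine boundaries: [-1.75, -1.25, -0.75, -0.25, 0.25, 0.75, 1.25, 1.75]
z = -1.29
Check each boundary:
  z >= -1.75 -> could be stanine 2
  z < -1.25
  z < -0.75
  z < -0.25
  z < 0.25
  z < 0.75
  z < 1.25
  z < 1.75
Highest qualifying boundary gives stanine = 2

2


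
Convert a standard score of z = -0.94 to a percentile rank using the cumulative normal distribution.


CDF(z) = 0.5 * (1 + erf(z/sqrt(2)))
erf(-0.6647) = -0.6528
CDF = 0.1736
Percentile rank = 0.1736 * 100 = 17.36

17.36


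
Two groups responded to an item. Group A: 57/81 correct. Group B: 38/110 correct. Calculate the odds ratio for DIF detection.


Odds_A = 57/24 = 2.375
Odds_B = 38/72 = 0.5278
OR = Odds_A / Odds_B = 2.375 / 0.5278
Exactly, OR = (57 * 72) / (24 * 38) = 4104 / 912
OR = 4.5

4.5


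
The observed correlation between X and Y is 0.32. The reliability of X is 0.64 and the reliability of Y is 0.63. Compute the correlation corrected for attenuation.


r_corrected = rxy / sqrt(rxx * ryy)
= 0.32 / sqrt(0.64 * 0.63)
= 0.32 / sqrt(0.4032)
= 0.32 / 0.63498
r_corrected = 0.504

0.504


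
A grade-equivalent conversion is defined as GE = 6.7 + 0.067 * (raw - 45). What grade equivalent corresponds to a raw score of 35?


raw - median = 35 - 45 = -10
slope * diff = 0.067 * -10 = -0.67
GE = 6.7 + -0.67
GE = 6.03

6.03


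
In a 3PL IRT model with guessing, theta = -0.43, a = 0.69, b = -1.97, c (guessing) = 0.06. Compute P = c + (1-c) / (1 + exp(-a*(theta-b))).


logit = 0.69*(-0.43 - -1.97) = 1.0626
P* = 1/(1 + exp(-1.0626)) = 0.7432
P = 0.06 + (1 - 0.06) * 0.7432
P = 0.7586

0.7586


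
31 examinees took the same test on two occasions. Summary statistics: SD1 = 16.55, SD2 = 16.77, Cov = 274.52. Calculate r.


r = cov(X,Y) / (SD_X * SD_Y)
r = 274.52 / (16.55 * 16.77)
r = 274.52 / 277.5435
r = 0.9891

0.9891


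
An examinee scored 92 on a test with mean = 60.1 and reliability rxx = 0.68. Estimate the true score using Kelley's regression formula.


T_est = rxx * X + (1 - rxx) * mean
T_est = 0.68 * 92 + 0.32 * 60.1
T_est = 62.56 + 19.232
T_est = 81.792

81.792


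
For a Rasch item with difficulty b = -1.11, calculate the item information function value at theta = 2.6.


P = 1/(1+exp(-(2.6--1.11))) = 0.9761
I = P*(1-P) = 0.9761 * 0.0239
I = 0.0233

0.0233


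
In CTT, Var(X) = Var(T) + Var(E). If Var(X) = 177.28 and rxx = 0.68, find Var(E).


var_true = rxx * var_obs = 0.68 * 177.28 = 120.5504
var_error = var_obs - var_true
var_error = 177.28 - 120.5504
var_error = 56.7296

56.7296


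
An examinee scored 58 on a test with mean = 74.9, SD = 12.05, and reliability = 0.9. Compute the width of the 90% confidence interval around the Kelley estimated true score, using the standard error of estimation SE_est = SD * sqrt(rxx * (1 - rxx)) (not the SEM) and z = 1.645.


True score estimate = 0.9*58 + 0.1*74.9 = 59.69
SE_est = SD * sqrt(rxx * (1 - rxx)) = 12.05 * sqrt(0.9 * 0.1) = 12.05 * sqrt(0.09) = 3.615
CI = T_est +/- z * SE_est, so width = 2 * z * SE_est = 2 * 1.645 * 3.615
Width = 11.8934

11.8934


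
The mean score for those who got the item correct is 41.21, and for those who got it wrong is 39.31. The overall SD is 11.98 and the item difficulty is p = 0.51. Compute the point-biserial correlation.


q = 1 - p = 0.49
rpb = ((M1 - M0) / SD) * sqrt(p * q)
rpb = ((41.21 - 39.31) / 11.98) * sqrt(0.51 * 0.49)
rpb = 0.0793

0.0793


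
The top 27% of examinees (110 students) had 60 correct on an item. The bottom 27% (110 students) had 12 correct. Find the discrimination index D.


p_upper = 60/110 = 0.5455
p_lower = 12/110 = 0.1091
D = 0.5455 - 0.1091 = 0.4364

0.4364


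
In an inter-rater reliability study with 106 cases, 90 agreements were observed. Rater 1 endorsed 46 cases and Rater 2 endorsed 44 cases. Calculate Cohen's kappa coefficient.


P_o = 90/106 = 0.849057
P_e = (46*44 + 60*62) / 11236 = 0.511214
kappa = (P_o - P_e) / (1 - P_e)
kappa = (0.849057 - 0.511214) / (1 - 0.511214)
kappa = 0.6912

0.6912


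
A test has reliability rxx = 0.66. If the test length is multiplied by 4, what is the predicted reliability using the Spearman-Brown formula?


r_new = (n * rxx) / (1 + (n-1) * rxx)
r_new = (4 * 0.66) / (1 + 3 * 0.66)
r_new = 2.64 / 2.98
r_new = 0.8859

0.8859


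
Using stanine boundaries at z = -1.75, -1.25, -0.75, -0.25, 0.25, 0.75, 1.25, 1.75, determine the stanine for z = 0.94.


Stanine boundaries: [-1.75, -1.25, -0.75, -0.25, 0.25, 0.75, 1.25, 1.75]
z = 0.94
Check each boundary:
  z >= -1.75 -> could be stanine 2
  z >= -1.25 -> could be stanine 3
  z >= -0.75 -> could be stanine 4
  z >= -0.25 -> could be stanine 5
  z >= 0.25 -> could be stanine 6
  z >= 0.75 -> could be stanine 7
  z < 1.25
  z < 1.75
Highest qualifying boundary gives stanine = 7

7


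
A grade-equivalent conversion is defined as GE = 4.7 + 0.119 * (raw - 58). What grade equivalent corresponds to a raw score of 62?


raw - median = 62 - 58 = 4
slope * diff = 0.119 * 4 = 0.476
GE = 4.7 + 0.476
GE = 5.176

5.176


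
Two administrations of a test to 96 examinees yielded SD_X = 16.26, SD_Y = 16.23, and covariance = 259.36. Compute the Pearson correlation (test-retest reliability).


r = cov(X,Y) / (SD_X * SD_Y)
r = 259.36 / (16.26 * 16.23)
r = 259.36 / 263.8998
r = 0.9828

0.9828


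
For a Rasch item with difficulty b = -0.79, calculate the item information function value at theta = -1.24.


P = 1/(1+exp(-(-1.24--0.79))) = 0.3894
I = P*(1-P) = 0.3894 * 0.6106
I = 0.2378

0.2378


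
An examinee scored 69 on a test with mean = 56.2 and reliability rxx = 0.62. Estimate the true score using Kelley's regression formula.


T_est = rxx * X + (1 - rxx) * mean
T_est = 0.62 * 69 + 0.38 * 56.2
T_est = 42.78 + 21.356
T_est = 64.136

64.136


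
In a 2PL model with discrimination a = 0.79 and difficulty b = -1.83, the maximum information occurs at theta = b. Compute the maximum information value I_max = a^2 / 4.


For 2PL, max info at theta = b = -1.83
I_max = a^2 / 4 = 0.79^2 / 4
= 0.6241 / 4
I_max = 0.156

0.156


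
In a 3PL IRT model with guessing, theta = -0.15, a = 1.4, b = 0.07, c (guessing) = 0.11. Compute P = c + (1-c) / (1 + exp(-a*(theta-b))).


logit = 1.4*(-0.15 - 0.07) = -0.308
P* = 1/(1 + exp(--0.308)) = 0.4236
P = 0.11 + (1 - 0.11) * 0.4236
P = 0.487

0.487


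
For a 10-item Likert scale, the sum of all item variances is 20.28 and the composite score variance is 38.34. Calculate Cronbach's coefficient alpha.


alpha = (k/(k-1)) * (1 - sum(si^2)/s_total^2)
= (10/9) * (1 - 20.28/38.34)
alpha = 0.5234

0.5234


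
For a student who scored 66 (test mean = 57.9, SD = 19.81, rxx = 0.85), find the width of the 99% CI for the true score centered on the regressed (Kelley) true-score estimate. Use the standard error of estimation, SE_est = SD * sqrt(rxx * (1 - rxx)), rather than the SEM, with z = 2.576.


True score estimate = 0.85*66 + 0.15*57.9 = 64.785
SE_est = SD * sqrt(rxx * (1 - rxx)) = 19.81 * sqrt(0.85 * 0.15) = 19.81 * sqrt(0.1275) = 7.073585
CI = T_est +/- z * SE_est, so width = 2 * z * SE_est = 2 * 2.576 * 7.073585
Width = 36.4431

36.4431


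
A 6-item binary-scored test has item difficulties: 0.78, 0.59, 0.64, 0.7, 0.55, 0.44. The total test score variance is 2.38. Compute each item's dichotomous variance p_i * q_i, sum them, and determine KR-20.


For each item, compute p_i * q_i:
  Item 1: 0.78 * 0.22 = 0.1716
  Item 2: 0.59 * 0.41 = 0.2419
  Item 3: 0.64 * 0.36 = 0.2304
  Item 4: 0.7 * 0.3 = 0.21
  Item 5: 0.55 * 0.45 = 0.2475
  Item 6: 0.44 * 0.56 = 0.2464
Sum(p_i * q_i) = 0.1716 + 0.2419 + 0.2304 + 0.21 + 0.2475 + 0.2464 = 1.3478
KR-20 = (k/(k-1)) * (1 - Sum(p_i*q_i) / Var_total)
= (6/5) * (1 - 1.3478/2.38)
= 1.2 * 0.4337
KR-20 = 0.5204

0.5204


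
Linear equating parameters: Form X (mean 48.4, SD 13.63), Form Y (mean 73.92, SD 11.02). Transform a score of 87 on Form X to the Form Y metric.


slope = SD_Y / SD_X = 11.02 / 13.63 ~ 0.8085
intercept = mean_Y - slope * mean_X = 73.92 - (11.02 / 13.63) * 48.4 ~ 34.7881
Y = slope * X + intercept. To avoid rounding drift from the rounded slope/intercept, evaluate the equivalent form Y = mean_Y + SD_Y * (X - mean_X) / SD_X at full precision:
Y = 73.92 + 11.02 * (87 - 48.4) / 13.63
Y = 73.92 + 11.02 * 38.6 / 13.63
Y = 73.92 + 425.372 / 13.63
Y = 73.92 + 31.2085
Y = 105.1285

105.1285


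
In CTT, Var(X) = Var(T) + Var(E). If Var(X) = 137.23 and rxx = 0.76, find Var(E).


var_true = rxx * var_obs = 0.76 * 137.23 = 104.2948
var_error = var_obs - var_true
var_error = 137.23 - 104.2948
var_error = 32.9352

32.9352


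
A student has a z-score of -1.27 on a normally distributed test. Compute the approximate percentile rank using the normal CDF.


CDF(z) = 0.5 * (1 + erf(z/sqrt(2)))
erf(-0.898) = -0.7959
CDF = 0.102
Percentile rank = 0.102 * 100 = 10.2

10.2


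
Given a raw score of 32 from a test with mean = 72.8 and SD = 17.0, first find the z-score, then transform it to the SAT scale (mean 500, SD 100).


z = (X - mean) / SD = (32 - 72.8) / 17.0
z = -40.8 / 17.0
z = -2.4
SAT-scale = SAT = 500 + 100z
Carry z at full precision (z = -40.8 / 17.0) into the conversion:
SAT-scale = 500 + 100 * (-40.8 / 17.0) = 500 + -4080 / 17.0
SAT-scale = 500 + -240.0
SAT-scale = 260.0

260.0


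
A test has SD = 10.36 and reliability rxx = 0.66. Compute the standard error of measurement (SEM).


SEM = SD * sqrt(1 - rxx)
SEM = 10.36 * sqrt(1 - 0.66)
SEM = 10.36 * sqrt(0.34) = 10.36 * 0.583095
SEM = 6.0409

6.0409


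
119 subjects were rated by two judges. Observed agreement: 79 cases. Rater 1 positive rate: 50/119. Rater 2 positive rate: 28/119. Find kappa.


P_o = 79/119 = 0.663866
P_e = (50*28 + 69*91) / 14161 = 0.542264
kappa = (P_o - P_e) / (1 - P_e)
kappa = (0.663866 - 0.542264) / (1 - 0.542264)
kappa = 0.2657

0.2657


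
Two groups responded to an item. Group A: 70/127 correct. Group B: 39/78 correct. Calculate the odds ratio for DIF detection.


Odds_A = 70/57 = 1.2281
Odds_B = 39/39 = 1.0
OR = Odds_A / Odds_B = 1.2281 / 1.0
Exactly, OR = (70 * 39) / (57 * 39) = 2730 / 2223
OR = 1.2281

1.2281


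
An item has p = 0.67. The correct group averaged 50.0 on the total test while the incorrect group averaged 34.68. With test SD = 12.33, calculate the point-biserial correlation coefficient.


q = 1 - p = 0.33
rpb = ((M1 - M0) / SD) * sqrt(p * q)
rpb = ((50.0 - 34.68) / 12.33) * sqrt(0.67 * 0.33)
rpb = 0.5842

0.5842


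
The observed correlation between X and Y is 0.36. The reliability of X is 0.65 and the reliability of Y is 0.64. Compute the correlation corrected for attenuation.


r_corrected = rxy / sqrt(rxx * ryy)
= 0.36 / sqrt(0.65 * 0.64)
= 0.36 / sqrt(0.416)
= 0.36 / 0.644981
r_corrected = 0.5582

0.5582


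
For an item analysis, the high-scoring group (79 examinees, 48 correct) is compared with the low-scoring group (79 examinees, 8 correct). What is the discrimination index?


p_upper = 48/79 = 0.6076
p_lower = 8/79 = 0.1013
D = 0.6076 - 0.1013 = 0.5063

0.5063


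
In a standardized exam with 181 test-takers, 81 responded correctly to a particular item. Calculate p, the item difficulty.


Item difficulty p = number correct / total examinees
p = 81 / 181
p = 0.4475

0.4475


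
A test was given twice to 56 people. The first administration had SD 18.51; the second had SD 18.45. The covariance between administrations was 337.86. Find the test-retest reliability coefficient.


r = cov(X,Y) / (SD_X * SD_Y)
r = 337.86 / (18.51 * 18.45)
r = 337.86 / 341.5095
r = 0.9893

0.9893


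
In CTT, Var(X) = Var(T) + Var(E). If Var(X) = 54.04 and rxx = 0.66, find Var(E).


var_true = rxx * var_obs = 0.66 * 54.04 = 35.6664
var_error = var_obs - var_true
var_error = 54.04 - 35.6664
var_error = 18.3736

18.3736


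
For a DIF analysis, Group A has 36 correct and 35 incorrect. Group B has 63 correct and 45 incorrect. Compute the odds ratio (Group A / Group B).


Odds_A = 36/35 = 1.0286
Odds_B = 63/45 = 1.4
OR = Odds_A / Odds_B = 1.0286 / 1.4
Exactly, OR = (36 * 45) / (35 * 63) = 1620 / 2205
OR = 0.7347

0.7347


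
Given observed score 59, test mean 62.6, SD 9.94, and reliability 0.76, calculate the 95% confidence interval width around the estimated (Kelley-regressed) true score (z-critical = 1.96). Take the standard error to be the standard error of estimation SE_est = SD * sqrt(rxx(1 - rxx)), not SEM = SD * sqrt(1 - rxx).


True score estimate = 0.76*59 + 0.24*62.6 = 59.864
SE_est = SD * sqrt(rxx * (1 - rxx)) = 9.94 * sqrt(0.76 * 0.24) = 9.94 * sqrt(0.1824) = 4.245206
CI = T_est +/- z * SE_est, so width = 2 * z * SE_est = 2 * 1.96 * 4.245206
Width = 16.6412

16.6412


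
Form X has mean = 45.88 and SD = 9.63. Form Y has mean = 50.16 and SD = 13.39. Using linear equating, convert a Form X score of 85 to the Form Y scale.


slope = SD_Y / SD_X = 13.39 / 9.63 ~ 1.3904
intercept = mean_Y - slope * mean_X = 50.16 - (13.39 / 9.63) * 45.88 ~ -13.6337
Y = slope * X + intercept. To avoid rounding drift from the rounded slope/intercept, evaluate the equivalent form Y = mean_Y + SD_Y * (X - mean_X) / SD_X at full precision:
Y = 50.16 + 13.39 * (85 - 45.88) / 9.63
Y = 50.16 + 13.39 * 39.12 / 9.63
Y = 50.16 + 523.8168 / 9.63
Y = 50.16 + 54.3943
Y = 104.5543

104.5543


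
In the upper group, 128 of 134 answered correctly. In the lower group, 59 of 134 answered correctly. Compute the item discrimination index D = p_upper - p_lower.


p_upper = 128/134 = 0.9552
p_lower = 59/134 = 0.4403
D = 0.9552 - 0.4403 = 0.5149

0.5149


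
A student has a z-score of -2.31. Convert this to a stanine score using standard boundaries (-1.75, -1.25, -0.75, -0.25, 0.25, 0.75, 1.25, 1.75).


Stanine boundaries: [-1.75, -1.25, -0.75, -0.25, 0.25, 0.75, 1.25, 1.75]
z = -2.31
Check each boundary:
  z < -1.75
  z < -1.25
  z < -0.75
  z < -0.25
  z < 0.25
  z < 0.75
  z < 1.25
  z < 1.75
Highest qualifying boundary gives stanine = 1

1


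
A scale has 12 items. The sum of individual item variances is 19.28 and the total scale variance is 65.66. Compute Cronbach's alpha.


alpha = (k/(k-1)) * (1 - sum(si^2)/s_total^2)
= (12/11) * (1 - 19.28/65.66)
alpha = 0.7706

0.7706


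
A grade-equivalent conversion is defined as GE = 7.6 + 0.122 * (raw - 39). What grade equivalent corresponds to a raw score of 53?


raw - median = 53 - 39 = 14
slope * diff = 0.122 * 14 = 1.708
GE = 7.6 + 1.708
GE = 9.308

9.308


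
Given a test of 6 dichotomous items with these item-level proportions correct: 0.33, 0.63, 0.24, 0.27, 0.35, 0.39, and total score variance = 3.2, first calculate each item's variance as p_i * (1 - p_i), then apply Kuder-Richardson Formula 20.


For each item, compute p_i * q_i:
  Item 1: 0.33 * 0.67 = 0.2211
  Item 2: 0.63 * 0.37 = 0.2331
  Item 3: 0.24 * 0.76 = 0.1824
  Item 4: 0.27 * 0.73 = 0.1971
  Item 5: 0.35 * 0.65 = 0.2275
  Item 6: 0.39 * 0.61 = 0.2379
Sum(p_i * q_i) = 0.2211 + 0.2331 + 0.1824 + 0.1971 + 0.2275 + 0.2379 = 1.2991
KR-20 = (k/(k-1)) * (1 - Sum(p_i*q_i) / Var_total)
= (6/5) * (1 - 1.2991/3.2)
= 1.2 * 0.594
KR-20 = 0.7128

0.7128


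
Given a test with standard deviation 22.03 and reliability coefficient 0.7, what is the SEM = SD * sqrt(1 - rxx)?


SEM = SD * sqrt(1 - rxx)
SEM = 22.03 * sqrt(1 - 0.7)
SEM = 22.03 * sqrt(0.3) = 22.03 * 0.547723
SEM = 12.0663

12.0663


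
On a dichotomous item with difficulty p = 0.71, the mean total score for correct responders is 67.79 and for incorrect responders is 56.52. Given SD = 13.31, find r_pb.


q = 1 - p = 0.29
rpb = ((M1 - M0) / SD) * sqrt(p * q)
rpb = ((67.79 - 56.52) / 13.31) * sqrt(0.71 * 0.29)
rpb = 0.3842

0.3842


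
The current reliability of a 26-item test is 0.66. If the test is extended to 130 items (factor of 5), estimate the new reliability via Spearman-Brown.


r_new = (n * rxx) / (1 + (n-1) * rxx)
r_new = (5 * 0.66) / (1 + 4 * 0.66)
r_new = 3.3 / 3.64
r_new = 0.9066

0.9066


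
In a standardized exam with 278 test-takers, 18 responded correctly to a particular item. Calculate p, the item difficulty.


Item difficulty p = number correct / total examinees
p = 18 / 278
p = 0.0647

0.0647


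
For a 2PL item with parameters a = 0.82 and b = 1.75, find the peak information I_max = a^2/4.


For 2PL, max info at theta = b = 1.75
I_max = a^2 / 4 = 0.82^2 / 4
= 0.6724 / 4
I_max = 0.1681

0.1681


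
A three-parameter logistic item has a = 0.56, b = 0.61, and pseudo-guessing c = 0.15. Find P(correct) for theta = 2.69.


logit = 0.56*(2.69 - 0.61) = 1.1648
P* = 1/(1 + exp(-1.1648)) = 0.7622
P = 0.15 + (1 - 0.15) * 0.7622
P = 0.7979

0.7979


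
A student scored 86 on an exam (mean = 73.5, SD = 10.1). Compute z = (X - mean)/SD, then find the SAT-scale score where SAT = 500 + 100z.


z = (X - mean) / SD = (86 - 73.5) / 10.1
z = 12.5 / 10.1
z = 1.2376
SAT-scale = SAT = 500 + 100z
Carry z at full precision (z = 12.5 / 10.1) into the conversion:
SAT-scale = 500 + 100 * (12.5 / 10.1) = 500 + 1250 / 10.1
SAT-scale = 500 + 123.7624
SAT-scale = 623.7624

623.7624


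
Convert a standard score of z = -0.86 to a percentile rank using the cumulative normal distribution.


CDF(z) = 0.5 * (1 + erf(z/sqrt(2)))
erf(-0.6081) = -0.6102
CDF = 0.1949
Percentile rank = 0.1949 * 100 = 19.49

19.49


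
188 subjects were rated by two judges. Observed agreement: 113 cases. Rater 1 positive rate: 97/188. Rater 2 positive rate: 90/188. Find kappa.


P_o = 113/188 = 0.601064
P_e = (97*90 + 91*98) / 35344 = 0.499321
kappa = (P_o - P_e) / (1 - P_e)
kappa = (0.601064 - 0.499321) / (1 - 0.499321)
kappa = 0.2032

0.2032


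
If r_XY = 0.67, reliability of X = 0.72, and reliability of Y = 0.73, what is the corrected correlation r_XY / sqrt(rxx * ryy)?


r_corrected = rxy / sqrt(rxx * ryy)
= 0.67 / sqrt(0.72 * 0.73)
= 0.67 / sqrt(0.5256)
= 0.67 / 0.724983
r_corrected = 0.9242

0.9242


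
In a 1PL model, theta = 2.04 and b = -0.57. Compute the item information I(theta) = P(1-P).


P = 1/(1+exp(-(2.04--0.57))) = 0.9315
I = P*(1-P) = 0.9315 * 0.0685
I = 0.0638

0.0638


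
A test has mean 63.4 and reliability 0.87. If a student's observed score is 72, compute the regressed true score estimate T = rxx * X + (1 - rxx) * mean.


T_est = rxx * X + (1 - rxx) * mean
T_est = 0.87 * 72 + 0.13 * 63.4
T_est = 62.64 + 8.242
T_est = 70.882

70.882


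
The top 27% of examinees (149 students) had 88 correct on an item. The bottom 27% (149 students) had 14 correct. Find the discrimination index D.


p_upper = 88/149 = 0.5906
p_lower = 14/149 = 0.094
D = 0.5906 - 0.094 = 0.4966

0.4966


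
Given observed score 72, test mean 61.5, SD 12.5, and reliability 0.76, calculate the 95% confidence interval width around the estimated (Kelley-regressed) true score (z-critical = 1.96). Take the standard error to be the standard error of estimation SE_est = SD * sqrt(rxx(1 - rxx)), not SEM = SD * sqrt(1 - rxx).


True score estimate = 0.76*72 + 0.24*61.5 = 69.48
SE_est = SD * sqrt(rxx * (1 - rxx)) = 12.5 * sqrt(0.76 * 0.24) = 12.5 * sqrt(0.1824) = 5.338539
CI = T_est +/- z * SE_est, so width = 2 * z * SE_est = 2 * 1.96 * 5.338539
Width = 20.9271

20.9271


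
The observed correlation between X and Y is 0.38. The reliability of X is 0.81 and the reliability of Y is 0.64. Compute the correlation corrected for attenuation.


r_corrected = rxy / sqrt(rxx * ryy)
= 0.38 / sqrt(0.81 * 0.64)
= 0.38 / sqrt(0.5184)
= 0.38 / 0.72
r_corrected = 0.5278

0.5278


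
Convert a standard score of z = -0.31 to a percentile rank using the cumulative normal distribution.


CDF(z) = 0.5 * (1 + erf(z/sqrt(2)))
erf(-0.2192) = -0.2434
CDF = 0.3783
Percentile rank = 0.3783 * 100 = 37.83

37.83


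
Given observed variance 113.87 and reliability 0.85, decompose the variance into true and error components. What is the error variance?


var_true = rxx * var_obs = 0.85 * 113.87 = 96.7895
var_error = var_obs - var_true
var_error = 113.87 - 96.7895
var_error = 17.0805

17.0805


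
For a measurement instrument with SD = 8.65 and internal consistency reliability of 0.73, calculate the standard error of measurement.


SEM = SD * sqrt(1 - rxx)
SEM = 8.65 * sqrt(1 - 0.73)
SEM = 8.65 * sqrt(0.27) = 8.65 * 0.519615
SEM = 4.4947

4.4947


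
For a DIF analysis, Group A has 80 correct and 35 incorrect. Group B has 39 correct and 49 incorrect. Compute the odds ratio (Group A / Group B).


Odds_A = 80/35 = 2.2857
Odds_B = 39/49 = 0.7959
OR = Odds_A / Odds_B = 2.2857 / 0.7959
Exactly, OR = (80 * 49) / (35 * 39) = 3920 / 1365
OR = 2.8718

2.8718


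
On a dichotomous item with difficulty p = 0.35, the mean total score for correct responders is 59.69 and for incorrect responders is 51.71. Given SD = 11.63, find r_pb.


q = 1 - p = 0.65
rpb = ((M1 - M0) / SD) * sqrt(p * q)
rpb = ((59.69 - 51.71) / 11.63) * sqrt(0.35 * 0.65)
rpb = 0.3273

0.3273


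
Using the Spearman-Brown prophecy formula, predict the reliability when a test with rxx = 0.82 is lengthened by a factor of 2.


r_new = (n * rxx) / (1 + (n-1) * rxx)
r_new = (2 * 0.82) / (1 + 1 * 0.82)
r_new = 1.64 / 1.82
r_new = 0.9011

0.9011


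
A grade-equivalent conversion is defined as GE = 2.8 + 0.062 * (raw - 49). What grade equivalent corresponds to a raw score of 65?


raw - median = 65 - 49 = 16
slope * diff = 0.062 * 16 = 0.992
GE = 2.8 + 0.992
GE = 3.792

3.792


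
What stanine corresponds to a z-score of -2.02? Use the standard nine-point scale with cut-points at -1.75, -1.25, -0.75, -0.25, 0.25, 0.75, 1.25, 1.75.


Stanine boundaries: [-1.75, -1.25, -0.75, -0.25, 0.25, 0.75, 1.25, 1.75]
z = -2.02
Check each boundary:
  z < -1.75
  z < -1.25
  z < -0.75
  z < -0.25
  z < 0.25
  z < 0.75
  z < 1.25
  z < 1.75
Highest qualifying boundary gives stanine = 1

1


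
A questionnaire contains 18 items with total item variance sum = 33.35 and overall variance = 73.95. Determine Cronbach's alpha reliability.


alpha = (k/(k-1)) * (1 - sum(si^2)/s_total^2)
= (18/17) * (1 - 33.35/73.95)
alpha = 0.5813

0.5813


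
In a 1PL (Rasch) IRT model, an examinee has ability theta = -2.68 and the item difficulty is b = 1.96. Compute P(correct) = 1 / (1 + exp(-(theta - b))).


theta - b = -2.68 - 1.96 = -4.64
exp(-(theta - b)) = exp(4.64) = 103.5443
P = 1 / (1 + 103.5443)
P = 0.0096

0.0096


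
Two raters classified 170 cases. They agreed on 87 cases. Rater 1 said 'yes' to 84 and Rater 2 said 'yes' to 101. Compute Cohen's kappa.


P_o = 87/170 = 0.511765
P_e = (84*101 + 86*69) / 28900 = 0.498893
kappa = (P_o - P_e) / (1 - P_e)
kappa = (0.511765 - 0.498893) / (1 - 0.498893)
kappa = 0.0257

0.0257


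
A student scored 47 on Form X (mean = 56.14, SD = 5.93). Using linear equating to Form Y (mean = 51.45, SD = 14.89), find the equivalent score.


slope = SD_Y / SD_X = 14.89 / 5.93 ~ 2.511
intercept = mean_Y - slope * mean_X = 51.45 - (14.89 / 5.93) * 56.14 ~ -89.5154
Y = slope * X + intercept. To avoid rounding drift from the rounded slope/intercept, evaluate the equivalent form Y = mean_Y + SD_Y * (X - mean_X) / SD_X at full precision:
Y = 51.45 + 14.89 * (47 - 56.14) / 5.93
Y = 51.45 - 14.89 * 9.14 / 5.93
Y = 51.45 - 136.0946 / 5.93
Y = 51.45 - 22.9502
Y = 28.4998

28.4998


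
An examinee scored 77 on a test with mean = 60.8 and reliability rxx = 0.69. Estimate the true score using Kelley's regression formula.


T_est = rxx * X + (1 - rxx) * mean
T_est = 0.69 * 77 + 0.31 * 60.8
T_est = 53.13 + 18.848
T_est = 71.978

71.978


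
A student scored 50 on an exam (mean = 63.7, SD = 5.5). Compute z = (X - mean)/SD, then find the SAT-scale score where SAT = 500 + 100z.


z = (X - mean) / SD = (50 - 63.7) / 5.5
z = -13.7 / 5.5
z = -2.4909
SAT-scale = SAT = 500 + 100z
Carry z at full precision (z = -13.7 / 5.5) into the conversion:
SAT-scale = 500 + 100 * (-13.7 / 5.5) = 500 + -1370 / 5.5
SAT-scale = 500 + -249.0909
SAT-scale = 250.9091

250.9091


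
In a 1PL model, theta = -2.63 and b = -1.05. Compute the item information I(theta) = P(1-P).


P = 1/(1+exp(-(-2.63--1.05))) = 0.1708
I = P*(1-P) = 0.1708 * 0.8292
I = 0.1416

0.1416


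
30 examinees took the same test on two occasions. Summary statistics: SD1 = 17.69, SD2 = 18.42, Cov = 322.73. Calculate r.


r = cov(X,Y) / (SD_X * SD_Y)
r = 322.73 / (17.69 * 18.42)
r = 322.73 / 325.8498
r = 0.9904

0.9904


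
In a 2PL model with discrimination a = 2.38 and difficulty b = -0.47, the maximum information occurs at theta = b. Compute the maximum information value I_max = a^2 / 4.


For 2PL, max info at theta = b = -0.47
I_max = a^2 / 4 = 2.38^2 / 4
= 5.6644 / 4
I_max = 1.4161

1.4161


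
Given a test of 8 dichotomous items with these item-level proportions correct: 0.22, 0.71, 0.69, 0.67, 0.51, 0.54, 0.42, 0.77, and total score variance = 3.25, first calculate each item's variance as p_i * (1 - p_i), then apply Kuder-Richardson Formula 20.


For each item, compute p_i * q_i:
  Item 1: 0.22 * 0.78 = 0.1716
  Item 2: 0.71 * 0.29 = 0.2059
  Item 3: 0.69 * 0.31 = 0.2139
  Item 4: 0.67 * 0.33 = 0.2211
  Item 5: 0.51 * 0.49 = 0.2499
  Item 6: 0.54 * 0.46 = 0.2484
  Item 7: 0.42 * 0.58 = 0.2436
  Item 8: 0.77 * 0.23 = 0.1771
Sum(p_i * q_i) = 0.1716 + 0.2059 + 0.2139 + 0.2211 + 0.2499 + 0.2484 + 0.2436 + 0.1771 = 1.7315
KR-20 = (k/(k-1)) * (1 - Sum(p_i*q_i) / Var_total)
= (8/7) * (1 - 1.7315/3.25)
= 1.1429 * 0.4672
KR-20 = 0.534

0.534


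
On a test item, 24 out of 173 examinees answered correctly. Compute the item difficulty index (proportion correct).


Item difficulty p = number correct / total examinees
p = 24 / 173
p = 0.1387

0.1387


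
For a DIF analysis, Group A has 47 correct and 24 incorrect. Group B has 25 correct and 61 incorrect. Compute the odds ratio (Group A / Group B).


Odds_A = 47/24 = 1.9583
Odds_B = 25/61 = 0.4098
OR = Odds_A / Odds_B = 1.9583 / 0.4098
Exactly, OR = (47 * 61) / (24 * 25) = 2867 / 600
OR = 4.7783

4.7783


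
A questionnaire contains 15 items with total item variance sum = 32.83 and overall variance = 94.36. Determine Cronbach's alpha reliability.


alpha = (k/(k-1)) * (1 - sum(si^2)/s_total^2)
= (15/14) * (1 - 32.83/94.36)
alpha = 0.6987

0.6987


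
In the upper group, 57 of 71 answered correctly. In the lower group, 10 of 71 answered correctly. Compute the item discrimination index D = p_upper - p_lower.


p_upper = 57/71 = 0.8028
p_lower = 10/71 = 0.1408
D = 0.8028 - 0.1408 = 0.662

0.662


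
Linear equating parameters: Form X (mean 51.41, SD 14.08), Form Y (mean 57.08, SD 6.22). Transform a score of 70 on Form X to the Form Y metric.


slope = SD_Y / SD_X = 6.22 / 14.08 ~ 0.4418
intercept = mean_Y - slope * mean_X = 57.08 - (6.22 / 14.08) * 51.41 ~ 34.369
Y = slope * X + intercept. To avoid rounding drift from the rounded slope/intercept, evaluate the equivalent form Y = mean_Y + SD_Y * (X - mean_X) / SD_X at full precision:
Y = 57.08 + 6.22 * (70 - 51.41) / 14.08
Y = 57.08 + 6.22 * 18.59 / 14.08
Y = 57.08 + 115.6298 / 14.08
Y = 57.08 + 8.2123
Y = 65.2923

65.2923


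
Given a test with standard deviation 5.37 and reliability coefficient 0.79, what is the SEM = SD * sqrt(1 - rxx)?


SEM = SD * sqrt(1 - rxx)
SEM = 5.37 * sqrt(1 - 0.79)
SEM = 5.37 * sqrt(0.21) = 5.37 * 0.458258
SEM = 2.4608

2.4608


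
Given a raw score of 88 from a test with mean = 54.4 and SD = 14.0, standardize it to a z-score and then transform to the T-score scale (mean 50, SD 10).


z = (X - mean) / SD = (88 - 54.4) / 14.0
z = 33.6 / 14.0
z = 2.4
T-score = T = 50 + 10z
Carry z at full precision (z = 33.6 / 14.0) into the conversion:
T-score = 50 + 10 * (33.6 / 14.0) = 50 + 336 / 14.0
T-score = 50 + 24.0
T-score = 74.0

74.0


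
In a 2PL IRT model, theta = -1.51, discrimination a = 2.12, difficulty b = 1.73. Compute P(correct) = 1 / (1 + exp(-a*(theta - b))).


a*(theta - b) = 2.12 * (-1.51 - 1.73) = -6.8688
exp(--6.8688) = 961.7937
P = 1 / (1 + 961.7937)
P = 0.001

0.001


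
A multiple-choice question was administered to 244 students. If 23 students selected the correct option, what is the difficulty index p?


Item difficulty p = number correct / total examinees
p = 23 / 244
p = 0.0943

0.0943


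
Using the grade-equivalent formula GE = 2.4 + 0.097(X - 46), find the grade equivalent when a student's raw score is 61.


raw - median = 61 - 46 = 15
slope * diff = 0.097 * 15 = 1.455
GE = 2.4 + 1.455
GE = 3.855

3.855


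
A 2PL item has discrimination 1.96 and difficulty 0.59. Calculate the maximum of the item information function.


For 2PL, max info at theta = b = 0.59
I_max = a^2 / 4 = 1.96^2 / 4
= 3.8416 / 4
I_max = 0.9604

0.9604


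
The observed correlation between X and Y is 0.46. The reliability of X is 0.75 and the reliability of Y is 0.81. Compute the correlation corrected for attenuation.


r_corrected = rxy / sqrt(rxx * ryy)
= 0.46 / sqrt(0.75 * 0.81)
= 0.46 / sqrt(0.6075)
= 0.46 / 0.779423
r_corrected = 0.5902

0.5902


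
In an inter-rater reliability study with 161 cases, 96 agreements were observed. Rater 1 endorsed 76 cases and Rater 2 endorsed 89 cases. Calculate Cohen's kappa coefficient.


P_o = 96/161 = 0.596273
P_e = (76*89 + 85*72) / 25921 = 0.497049
kappa = (P_o - P_e) / (1 - P_e)
kappa = (0.596273 - 0.497049) / (1 - 0.497049)
kappa = 0.1973

0.1973


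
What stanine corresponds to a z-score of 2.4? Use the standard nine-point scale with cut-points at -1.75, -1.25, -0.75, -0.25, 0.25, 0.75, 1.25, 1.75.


Stanine boundaries: [-1.75, -1.25, -0.75, -0.25, 0.25, 0.75, 1.25, 1.75]
z = 2.4
Check each boundary:
  z >= -1.75 -> could be stanine 2
  z >= -1.25 -> could be stanine 3
  z >= -0.75 -> could be stanine 4
  z >= -0.25 -> could be stanine 5
  z >= 0.25 -> could be stanine 6
  z >= 0.75 -> could be stanine 7
  z >= 1.25 -> could be stanine 8
  z >= 1.75 -> could be stanine 9
Highest qualifying boundary gives stanine = 9

9


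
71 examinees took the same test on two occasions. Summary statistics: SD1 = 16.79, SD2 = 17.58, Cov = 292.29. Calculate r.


r = cov(X,Y) / (SD_X * SD_Y)
r = 292.29 / (16.79 * 17.58)
r = 292.29 / 295.1682
r = 0.9902

0.9902


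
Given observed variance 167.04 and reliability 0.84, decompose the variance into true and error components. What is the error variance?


var_true = rxx * var_obs = 0.84 * 167.04 = 140.3136
var_error = var_obs - var_true
var_error = 167.04 - 140.3136
var_error = 26.7264

26.7264


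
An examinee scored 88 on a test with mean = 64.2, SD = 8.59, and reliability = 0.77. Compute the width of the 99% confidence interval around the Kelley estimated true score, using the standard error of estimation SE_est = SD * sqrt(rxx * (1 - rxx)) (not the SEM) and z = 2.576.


True score estimate = 0.77*88 + 0.23*64.2 = 82.526
SE_est = SD * sqrt(rxx * (1 - rxx)) = 8.59 * sqrt(0.77 * 0.23) = 8.59 * sqrt(0.1771) = 3.614951
CI = T_est +/- z * SE_est, so width = 2 * z * SE_est = 2 * 2.576 * 3.614951
Width = 18.6242

18.6242


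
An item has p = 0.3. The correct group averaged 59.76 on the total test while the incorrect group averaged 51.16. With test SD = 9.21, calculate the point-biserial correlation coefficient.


q = 1 - p = 0.7
rpb = ((M1 - M0) / SD) * sqrt(p * q)
rpb = ((59.76 - 51.16) / 9.21) * sqrt(0.3 * 0.7)
rpb = 0.4279

0.4279


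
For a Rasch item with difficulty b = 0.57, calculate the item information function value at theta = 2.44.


P = 1/(1+exp(-(2.44-0.57))) = 0.8665
I = P*(1-P) = 0.8665 * 0.1335
I = 0.1157

0.1157


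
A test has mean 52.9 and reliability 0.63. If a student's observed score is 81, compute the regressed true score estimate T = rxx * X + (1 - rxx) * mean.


T_est = rxx * X + (1 - rxx) * mean
T_est = 0.63 * 81 + 0.37 * 52.9
T_est = 51.03 + 19.573
T_est = 70.603

70.603


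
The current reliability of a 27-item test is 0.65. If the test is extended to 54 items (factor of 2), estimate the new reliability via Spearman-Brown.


r_new = (n * rxx) / (1 + (n-1) * rxx)
r_new = (2 * 0.65) / (1 + 1 * 0.65)
r_new = 1.3 / 1.65
r_new = 0.7879

0.7879


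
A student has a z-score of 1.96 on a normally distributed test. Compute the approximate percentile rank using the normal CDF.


CDF(z) = 0.5 * (1 + erf(z/sqrt(2)))
erf(1.3859) = 0.95
CDF = 0.975
Percentile rank = 0.975 * 100 = 97.5

97.5


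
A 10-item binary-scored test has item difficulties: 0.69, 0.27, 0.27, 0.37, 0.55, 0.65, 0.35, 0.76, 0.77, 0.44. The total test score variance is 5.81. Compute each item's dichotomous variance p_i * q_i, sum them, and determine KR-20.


For each item, compute p_i * q_i:
  Item 1: 0.69 * 0.31 = 0.2139
  Item 2: 0.27 * 0.73 = 0.1971
  Item 3: 0.27 * 0.73 = 0.1971
  Item 4: 0.37 * 0.63 = 0.2331
  Item 5: 0.55 * 0.45 = 0.2475
  Item 6: 0.65 * 0.35 = 0.2275
  Item 7: 0.35 * 0.65 = 0.2275
  Item 8: 0.76 * 0.24 = 0.1824
  Item 9: 0.77 * 0.23 = 0.1771
  Item 10: 0.44 * 0.56 = 0.2464
Sum(p_i * q_i) = 0.2139 + 0.1971 + 0.1971 + 0.2331 + 0.2475 + 0.2275 + 0.2275 + 0.1824 + 0.1771 + 0.2464 = 2.1496
KR-20 = (k/(k-1)) * (1 - Sum(p_i*q_i) / Var_total)
= (10/9) * (1 - 2.1496/5.81)
= 1.1111 * 0.63
KR-20 = 0.7

0.7


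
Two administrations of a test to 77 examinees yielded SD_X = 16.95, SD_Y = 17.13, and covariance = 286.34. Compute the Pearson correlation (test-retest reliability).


r = cov(X,Y) / (SD_X * SD_Y)
r = 286.34 / (16.95 * 17.13)
r = 286.34 / 290.3535
r = 0.9862

0.9862


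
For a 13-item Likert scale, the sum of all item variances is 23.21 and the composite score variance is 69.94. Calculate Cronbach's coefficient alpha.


alpha = (k/(k-1)) * (1 - sum(si^2)/s_total^2)
= (13/12) * (1 - 23.21/69.94)
alpha = 0.7238

0.7238


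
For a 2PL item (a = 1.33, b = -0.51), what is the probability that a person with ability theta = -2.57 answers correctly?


a*(theta - b) = 1.33 * (-2.57 - -0.51) = -2.7398
exp(--2.7398) = 15.4839
P = 1 / (1 + 15.4839)
P = 0.0607

0.0607


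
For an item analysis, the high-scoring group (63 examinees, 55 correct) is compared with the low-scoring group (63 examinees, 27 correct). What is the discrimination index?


p_upper = 55/63 = 0.873
p_lower = 27/63 = 0.4286
D = 0.873 - 0.4286 = 0.4444

0.4444


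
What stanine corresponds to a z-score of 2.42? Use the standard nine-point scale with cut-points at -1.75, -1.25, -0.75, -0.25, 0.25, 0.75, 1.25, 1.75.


Stanine boundaries: [-1.75, -1.25, -0.75, -0.25, 0.25, 0.75, 1.25, 1.75]
z = 2.42
Check each boundary:
  z >= -1.75 -> could be stanine 2
  z >= -1.25 -> could be stanine 3
  z >= -0.75 -> could be stanine 4
  z >= -0.25 -> could be stanine 5
  z >= 0.25 -> could be stanine 6
  z >= 0.75 -> could be stanine 7
  z >= 1.25 -> could be stanine 8
  z >= 1.75 -> could be stanine 9
Highest qualifying boundary gives stanine = 9

9


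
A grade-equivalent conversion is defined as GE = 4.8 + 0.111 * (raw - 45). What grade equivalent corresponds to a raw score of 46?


raw - median = 46 - 45 = 1
slope * diff = 0.111 * 1 = 0.111
GE = 4.8 + 0.111
GE = 4.911

4.911


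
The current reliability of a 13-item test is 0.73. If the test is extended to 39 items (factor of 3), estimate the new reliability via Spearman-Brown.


r_new = (n * rxx) / (1 + (n-1) * rxx)
r_new = (3 * 0.73) / (1 + 2 * 0.73)
r_new = 2.19 / 2.46
r_new = 0.8902

0.8902


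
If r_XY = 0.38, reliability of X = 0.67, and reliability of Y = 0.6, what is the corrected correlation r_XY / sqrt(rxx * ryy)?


r_corrected = rxy / sqrt(rxx * ryy)
= 0.38 / sqrt(0.67 * 0.6)
= 0.38 / sqrt(0.402)
= 0.38 / 0.634035
r_corrected = 0.5993

0.5993


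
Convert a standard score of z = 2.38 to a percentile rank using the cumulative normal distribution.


CDF(z) = 0.5 * (1 + erf(z/sqrt(2)))
erf(1.6829) = 0.9827
CDF = 0.9913
Percentile rank = 0.9913 * 100 = 99.13

99.13


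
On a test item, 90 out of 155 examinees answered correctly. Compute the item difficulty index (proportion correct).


Item difficulty p = number correct / total examinees
p = 90 / 155
p = 0.5806

0.5806


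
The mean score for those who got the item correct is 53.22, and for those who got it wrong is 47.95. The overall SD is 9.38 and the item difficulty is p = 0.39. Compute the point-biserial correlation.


q = 1 - p = 0.61
rpb = ((M1 - M0) / SD) * sqrt(p * q)
rpb = ((53.22 - 47.95) / 9.38) * sqrt(0.39 * 0.61)
rpb = 0.274

0.274


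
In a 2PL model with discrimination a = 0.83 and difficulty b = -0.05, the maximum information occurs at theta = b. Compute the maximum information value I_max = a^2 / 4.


For 2PL, max info at theta = b = -0.05
I_max = a^2 / 4 = 0.83^2 / 4
= 0.6889 / 4
I_max = 0.1722

0.1722


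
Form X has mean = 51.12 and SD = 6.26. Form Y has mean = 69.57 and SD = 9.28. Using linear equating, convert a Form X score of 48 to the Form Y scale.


slope = SD_Y / SD_X = 9.28 / 6.26 ~ 1.4824
intercept = mean_Y - slope * mean_X = 69.57 - (9.28 / 6.26) * 51.12 ~ -6.2117
Y = slope * X + intercept. To avoid rounding drift from the rounded slope/intercept, evaluate the equivalent form Y = mean_Y + SD_Y * (X - mean_X) / SD_X at full precision:
Y = 69.57 + 9.28 * (48 - 51.12) / 6.26
Y = 69.57 - 9.28 * 3.12 / 6.26
Y = 69.57 - 28.9536 / 6.26
Y = 69.57 - 4.6252
Y = 64.9448

64.9448


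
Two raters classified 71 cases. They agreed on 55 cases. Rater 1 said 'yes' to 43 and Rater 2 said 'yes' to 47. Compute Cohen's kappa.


P_o = 55/71 = 0.774648
P_e = (43*47 + 28*24) / 5041 = 0.534219
kappa = (P_o - P_e) / (1 - P_e)
kappa = (0.774648 - 0.534219) / (1 - 0.534219)
kappa = 0.5162

0.5162


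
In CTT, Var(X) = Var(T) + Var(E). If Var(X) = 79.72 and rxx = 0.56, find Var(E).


var_true = rxx * var_obs = 0.56 * 79.72 = 44.6432
var_error = var_obs - var_true
var_error = 79.72 - 44.6432
var_error = 35.0768

35.0768


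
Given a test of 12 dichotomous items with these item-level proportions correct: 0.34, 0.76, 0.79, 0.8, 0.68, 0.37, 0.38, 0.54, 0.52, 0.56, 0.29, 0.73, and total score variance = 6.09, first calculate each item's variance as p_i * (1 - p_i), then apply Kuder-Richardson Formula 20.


For each item, compute p_i * q_i:
  Item 1: 0.34 * 0.66 = 0.2244
  Item 2: 0.76 * 0.24 = 0.1824
  Item 3: 0.79 * 0.21 = 0.1659
  Item 4: 0.8 * 0.2 = 0.16
  Item 5: 0.68 * 0.32 = 0.2176
  Item 6: 0.37 * 0.63 = 0.2331
  Item 7: 0.38 * 0.62 = 0.2356
  Item 8: 0.54 * 0.46 = 0.2484
  Item 9: 0.52 * 0.48 = 0.2496
  Item 10: 0.56 * 0.44 = 0.2464
  Item 11: 0.29 * 0.71 = 0.2059
  Item 12: 0.73 * 0.27 = 0.1971
Sum(p_i * q_i) = 0.2244 + 0.1824 + 0.1659 + 0.16 + 0.2176 + 0.2331 + 0.2356 + 0.2484 + 0.2496 + 0.2464 + 0.2059 + 0.1971 = 2.5664
KR-20 = (k/(k-1)) * (1 - Sum(p_i*q_i) / Var_total)
= (12/11) * (1 - 2.5664/6.09)
= 1.0909 * 0.5786
KR-20 = 0.6312

0.6312


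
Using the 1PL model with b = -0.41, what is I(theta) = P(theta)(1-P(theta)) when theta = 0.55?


P = 1/(1+exp(-(0.55--0.41))) = 0.7231
I = P*(1-P) = 0.7231 * 0.2769
I = 0.2002

0.2002


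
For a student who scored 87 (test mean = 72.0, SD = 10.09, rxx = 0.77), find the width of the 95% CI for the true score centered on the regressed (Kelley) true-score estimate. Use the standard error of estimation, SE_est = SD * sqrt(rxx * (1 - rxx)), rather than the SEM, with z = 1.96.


True score estimate = 0.77*87 + 0.23*72.0 = 83.55
SE_est = SD * sqrt(rxx * (1 - rxx)) = 10.09 * sqrt(0.77 * 0.23) = 10.09 * sqrt(0.1771) = 4.2462
CI = T_est +/- z * SE_est, so width = 2 * z * SE_est = 2 * 1.96 * 4.2462
Width = 16.6451

16.6451


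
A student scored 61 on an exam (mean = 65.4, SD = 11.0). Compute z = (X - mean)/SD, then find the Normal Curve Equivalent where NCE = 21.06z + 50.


z = (X - mean) / SD = (61 - 65.4) / 11.0
z = -4.4 / 11.0
z = -0.4
NCE = NCE = 21.06z + 50
Carry z at full precision (z = -4.4 / 11.0) into the conversion:
NCE = 21.06 * (-4.4 / 11.0) + 50 = -92.664 / 11.0 + 50
NCE = -8.424 + 50
NCE = 41.576

41.576
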